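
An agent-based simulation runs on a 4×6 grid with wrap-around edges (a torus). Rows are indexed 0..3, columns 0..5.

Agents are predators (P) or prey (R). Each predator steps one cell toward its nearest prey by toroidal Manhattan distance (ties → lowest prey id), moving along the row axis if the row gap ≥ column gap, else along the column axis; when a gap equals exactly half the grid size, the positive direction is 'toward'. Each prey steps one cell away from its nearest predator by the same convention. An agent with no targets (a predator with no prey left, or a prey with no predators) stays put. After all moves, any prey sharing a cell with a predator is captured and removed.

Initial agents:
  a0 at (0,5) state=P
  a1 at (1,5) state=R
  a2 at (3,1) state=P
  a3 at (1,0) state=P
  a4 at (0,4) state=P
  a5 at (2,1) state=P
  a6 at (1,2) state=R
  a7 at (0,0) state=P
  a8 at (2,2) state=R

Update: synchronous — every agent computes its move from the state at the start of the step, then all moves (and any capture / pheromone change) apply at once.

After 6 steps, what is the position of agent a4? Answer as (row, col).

t=1: a0@(1,5):P a1@(2,5):R a2@(2,1):P a3@(1,5):P a4@(1,4):P a5@(2,2):P a6@(1,3):R a7@(1,0):P a8@(2,3):R
t=2: a0@(2,5):P a1@(3,5):R a2@(2,0):P a3@(2,5):P a4@(1,3):P a5@(2,3):P a6@(1,2):R a7@(2,0):P a8@(2,4):R
t=3: a0@(3,5):P a1@(0,5):R a2@(3,0):P a3@(3,5):P a4@(1,2):P a5@(2,4):P a6@(1,1):R a7@(3,0):P a8@(2,3):R
t=4: a0@(0,5):P a1@(1,5):R a2@(0,0):P a3@(0,5):P a4@(1,1):P a5@(2,3):P a6@(1,0):R a7@(0,0):P a8@(2,2):R
t=5: a0@(1,5):P a1@(2,5):R a2@(1,0):P a3@(1,5):P a4@(1,0):P a5@(2,2):P a6@(2,0):R a7@(1,0):P a8@(2,1):R
t=6: a0@(2,5):P a1@(3,5):R a2@(2,0):P a3@(2,5):P a4@(2,0):P a5@(2,1):P a6@(3,0):R a7@(2,0):P

(2, 0)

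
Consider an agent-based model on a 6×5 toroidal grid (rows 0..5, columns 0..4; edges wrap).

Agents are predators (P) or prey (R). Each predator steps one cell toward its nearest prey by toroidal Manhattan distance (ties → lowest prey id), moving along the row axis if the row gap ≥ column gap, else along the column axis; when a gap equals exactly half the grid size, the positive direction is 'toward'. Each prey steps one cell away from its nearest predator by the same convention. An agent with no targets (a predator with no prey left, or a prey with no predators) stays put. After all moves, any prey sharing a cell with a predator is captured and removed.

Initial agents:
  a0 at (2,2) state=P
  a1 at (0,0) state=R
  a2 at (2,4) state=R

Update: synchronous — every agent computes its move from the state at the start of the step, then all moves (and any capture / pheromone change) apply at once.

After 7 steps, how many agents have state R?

t=1: a0@(2,3):P a1@(5,0):R a2@(2,0):R
t=2: a0@(2,4):P a1@(4,0):R a2@(2,1):R
t=3: a0@(2,0):P a1@(5,0):R a2@(2,2):R
t=4: a0@(2,1):P a1@(4,0):R a2@(2,3):R
t=5: a0@(2,2):P a1@(5,0):R a2@(2,4):R
t=6: a0@(2,3):P a1@(4,0):R a2@(2,0):R
t=7: a0@(2,4):P a1@(5,0):R a2@(2,1):R

2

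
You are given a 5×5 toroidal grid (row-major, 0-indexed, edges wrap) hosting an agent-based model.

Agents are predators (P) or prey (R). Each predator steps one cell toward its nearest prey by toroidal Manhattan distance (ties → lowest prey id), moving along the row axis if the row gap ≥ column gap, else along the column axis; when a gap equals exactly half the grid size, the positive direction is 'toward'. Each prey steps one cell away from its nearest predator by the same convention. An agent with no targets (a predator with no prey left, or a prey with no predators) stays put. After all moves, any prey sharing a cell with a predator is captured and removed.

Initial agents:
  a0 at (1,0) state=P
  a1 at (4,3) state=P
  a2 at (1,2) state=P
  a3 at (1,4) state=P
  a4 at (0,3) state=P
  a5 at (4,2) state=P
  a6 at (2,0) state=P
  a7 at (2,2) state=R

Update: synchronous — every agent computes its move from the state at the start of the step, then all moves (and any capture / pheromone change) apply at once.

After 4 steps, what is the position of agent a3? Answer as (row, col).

(1, 3)

t=1: a0@(1,1):P a1@(3,3):P a2@(2,2):P a3@(1,3):P a4@(1,3):P a5@(3,2):P a6@(2,1):P
t=2: (unchanged — steady state)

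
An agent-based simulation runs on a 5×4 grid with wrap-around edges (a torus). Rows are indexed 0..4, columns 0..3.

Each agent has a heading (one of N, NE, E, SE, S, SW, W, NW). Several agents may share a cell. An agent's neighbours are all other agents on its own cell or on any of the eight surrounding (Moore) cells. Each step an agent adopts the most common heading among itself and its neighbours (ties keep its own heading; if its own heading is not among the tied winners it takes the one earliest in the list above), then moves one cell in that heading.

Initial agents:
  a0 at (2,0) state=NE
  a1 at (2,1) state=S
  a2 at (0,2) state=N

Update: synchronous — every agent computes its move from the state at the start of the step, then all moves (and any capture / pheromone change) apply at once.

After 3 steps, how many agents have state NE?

t=1: a0@(1,1):NE a1@(3,1):S a2@(4,2):N
t=2: a0@(0,2):NE a1@(4,1):S a2@(3,2):N
t=3: a0@(4,3):NE a1@(0,1):S a2@(2,2):N

1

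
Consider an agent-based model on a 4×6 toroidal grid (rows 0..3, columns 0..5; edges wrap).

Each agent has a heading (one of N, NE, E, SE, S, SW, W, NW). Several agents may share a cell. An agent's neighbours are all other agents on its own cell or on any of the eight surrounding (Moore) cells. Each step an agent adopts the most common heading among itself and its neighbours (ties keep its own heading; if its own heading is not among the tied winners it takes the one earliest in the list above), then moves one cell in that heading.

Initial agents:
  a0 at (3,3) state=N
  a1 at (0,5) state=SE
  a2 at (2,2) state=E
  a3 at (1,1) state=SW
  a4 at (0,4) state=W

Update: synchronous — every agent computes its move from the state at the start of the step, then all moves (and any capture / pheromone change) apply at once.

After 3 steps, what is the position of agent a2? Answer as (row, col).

(2, 5)

t=1: a0@(2,3):N a1@(1,0):SE a2@(2,3):E a3@(2,0):SW a4@(0,3):W
t=2: a0@(1,3):N a1@(2,1):SE a2@(2,4):E a3@(3,5):SW a4@(0,2):W
t=3: a0@(0,3):N a1@(3,2):SE a2@(2,5):E a3@(0,4):SW a4@(0,1):W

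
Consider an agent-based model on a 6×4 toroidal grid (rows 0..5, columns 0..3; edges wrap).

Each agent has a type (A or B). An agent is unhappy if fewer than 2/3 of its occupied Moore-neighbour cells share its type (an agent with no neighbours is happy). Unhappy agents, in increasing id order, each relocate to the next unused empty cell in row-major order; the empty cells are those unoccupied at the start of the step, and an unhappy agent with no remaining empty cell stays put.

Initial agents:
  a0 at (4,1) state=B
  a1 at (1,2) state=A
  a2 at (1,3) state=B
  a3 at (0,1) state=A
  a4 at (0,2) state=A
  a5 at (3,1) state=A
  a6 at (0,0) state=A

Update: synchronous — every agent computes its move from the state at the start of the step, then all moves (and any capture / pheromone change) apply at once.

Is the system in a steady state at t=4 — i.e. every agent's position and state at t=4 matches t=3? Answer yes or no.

no

t=1: a0@(0,3):B a1@(1,2):A a2@(1,0):B a3@(0,1):A a4@(0,2):A a5@(1,1):A a6@(2,0):A
t=2: a0@(0,0):B a1@(1,2):A a2@(1,3):B a3@(0,1):A a4@(0,2):A a5@(1,1):A a6@(2,1):A
t=3: a0@(0,3):B a1@(1,2):A a2@(1,0):B a3@(0,1):A a4@(0,2):A a5@(1,1):A a6@(2,1):A
t=4: a0@(0,0):B a1@(1,2):A a2@(1,3):B a3@(0,1):A a4@(0,2):A a5@(1,1):A a6@(2,1):A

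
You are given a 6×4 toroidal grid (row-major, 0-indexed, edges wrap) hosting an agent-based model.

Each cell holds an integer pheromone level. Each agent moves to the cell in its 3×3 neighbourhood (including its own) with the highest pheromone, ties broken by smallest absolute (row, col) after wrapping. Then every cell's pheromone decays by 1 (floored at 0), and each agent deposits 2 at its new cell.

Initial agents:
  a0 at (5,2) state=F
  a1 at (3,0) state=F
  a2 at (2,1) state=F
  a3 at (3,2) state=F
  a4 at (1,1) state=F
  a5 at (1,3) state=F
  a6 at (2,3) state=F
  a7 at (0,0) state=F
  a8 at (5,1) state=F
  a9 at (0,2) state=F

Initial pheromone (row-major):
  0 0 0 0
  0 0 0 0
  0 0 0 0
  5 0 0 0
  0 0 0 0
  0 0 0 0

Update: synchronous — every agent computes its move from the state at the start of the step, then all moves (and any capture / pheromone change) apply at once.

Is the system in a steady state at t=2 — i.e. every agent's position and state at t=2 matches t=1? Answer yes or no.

no

t=1: a0@(0,1) a1@(3,0) a2@(3,0) a3@(2,1) a4@(0,0) a5@(0,0) a6@(3,0) a7@(0,0) a8@(0,0) a9@(0,1) | pheromone: 8 4 0 0 / 0 0 0 0 / 0 2 0 0 / 10 0 0 0 / 0 0 0 0 / 0 0 0 0
t=2: a0@(0,0) a1@(3,0) a2@(3,0) a3@(3,0) a4@(0,0) a5@(0,0) a6@(3,0) a7@(0,0) a8@(0,0) a9@(0,0) | pheromone: 19 3 0 0 / 0 0 0 0 / 0 1 0 0 / 17 0 0 0 / 0 0 0 0 / 0 0 0 0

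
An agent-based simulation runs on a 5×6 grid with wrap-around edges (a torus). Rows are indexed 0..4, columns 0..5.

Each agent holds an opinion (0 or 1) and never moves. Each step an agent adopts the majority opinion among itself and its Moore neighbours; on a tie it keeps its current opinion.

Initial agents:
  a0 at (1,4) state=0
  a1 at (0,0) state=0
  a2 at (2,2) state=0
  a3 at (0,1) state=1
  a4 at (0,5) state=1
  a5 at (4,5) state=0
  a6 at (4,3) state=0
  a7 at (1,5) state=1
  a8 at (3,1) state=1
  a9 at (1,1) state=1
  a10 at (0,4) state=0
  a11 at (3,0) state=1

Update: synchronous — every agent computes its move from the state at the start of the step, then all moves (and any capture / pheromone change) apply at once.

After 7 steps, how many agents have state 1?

t=1: a0@(1,4):0 a1@(0,0):1 a2@(2,2):1 a3@(0,1):1 a4@(0,5):0 a5@(4,5):0 a6@(4,3):0 a7@(1,5):0 a8@(3,1):1 a9@(1,1):1 a10@(0,4):0 a11@(3,0):1
t=2: (unchanged — steady state)

6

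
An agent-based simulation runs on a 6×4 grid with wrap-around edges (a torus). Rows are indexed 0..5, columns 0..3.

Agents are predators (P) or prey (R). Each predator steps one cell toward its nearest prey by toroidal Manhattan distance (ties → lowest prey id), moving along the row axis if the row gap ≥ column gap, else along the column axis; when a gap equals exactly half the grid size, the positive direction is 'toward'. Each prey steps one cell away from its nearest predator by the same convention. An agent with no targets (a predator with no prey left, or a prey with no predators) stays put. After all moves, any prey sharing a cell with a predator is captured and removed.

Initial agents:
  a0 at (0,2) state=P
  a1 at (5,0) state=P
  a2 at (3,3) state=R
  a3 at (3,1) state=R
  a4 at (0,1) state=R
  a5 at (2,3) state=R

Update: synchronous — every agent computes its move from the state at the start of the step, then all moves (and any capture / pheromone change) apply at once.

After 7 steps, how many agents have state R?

t=1: a0@(0,1):P a1@(0,0):P a2@(2,3):R a3@(2,1):R a5@(3,3):R
t=2: a0@(1,1):P a1@(1,0):P a2@(3,3):R a3@(3,1):R a5@(2,3):R
t=3: a0@(2,1):P a1@(2,0):P a2@(4,3):R a3@(4,1):R a5@(3,3):R
t=4: a0@(3,1):P a1@(3,0):P a2@(5,3):R a3@(5,1):R a5@(4,3):R
t=5: a0@(4,1):P a1@(4,0):P a2@(0,3):R a3@(0,1):R a5@(5,3):R
t=6: a0@(5,1):P a1@(5,0):P a2@(1,3):R a3@(1,1):R a5@(0,3):R
t=7: a0@(0,1):P a1@(0,0):P a2@(2,3):R a3@(2,1):R a5@(1,3):R

3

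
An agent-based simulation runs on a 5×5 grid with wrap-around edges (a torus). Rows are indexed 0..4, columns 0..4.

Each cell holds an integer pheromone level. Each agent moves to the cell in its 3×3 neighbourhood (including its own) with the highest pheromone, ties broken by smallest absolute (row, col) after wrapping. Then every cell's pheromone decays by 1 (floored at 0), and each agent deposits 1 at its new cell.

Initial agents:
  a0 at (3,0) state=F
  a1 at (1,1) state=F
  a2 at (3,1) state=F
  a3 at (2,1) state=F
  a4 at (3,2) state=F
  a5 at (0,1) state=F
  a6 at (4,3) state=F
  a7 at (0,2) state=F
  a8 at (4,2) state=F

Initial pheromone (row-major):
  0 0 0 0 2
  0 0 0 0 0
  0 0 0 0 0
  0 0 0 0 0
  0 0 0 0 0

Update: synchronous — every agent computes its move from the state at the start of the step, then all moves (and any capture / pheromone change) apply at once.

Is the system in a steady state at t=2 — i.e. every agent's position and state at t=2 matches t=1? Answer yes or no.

t=1: a0@(2,0) a1@(0,0) a2@(2,0) a3@(1,0) a4@(2,1) a5@(0,0) a6@(0,4) a7@(0,1) a8@(0,1) | pheromone: 2 2 0 0 2 / 1 0 0 0 0 / 2 1 0 0 0 / 0 0 0 0 0 / 0 0 0 0 0
t=2: a0@(2,0) a1@(0,0) a2@(2,0) a3@(0,0) a4@(2,0) a5@(0,0) a6@(0,0) a7@(0,0) a8@(0,0) | pheromone: 7 1 0 0 1 / 0 0 0 0 0 / 4 0 0 0 0 / 0 0 0 0 0 / 0 0 0 0 0

no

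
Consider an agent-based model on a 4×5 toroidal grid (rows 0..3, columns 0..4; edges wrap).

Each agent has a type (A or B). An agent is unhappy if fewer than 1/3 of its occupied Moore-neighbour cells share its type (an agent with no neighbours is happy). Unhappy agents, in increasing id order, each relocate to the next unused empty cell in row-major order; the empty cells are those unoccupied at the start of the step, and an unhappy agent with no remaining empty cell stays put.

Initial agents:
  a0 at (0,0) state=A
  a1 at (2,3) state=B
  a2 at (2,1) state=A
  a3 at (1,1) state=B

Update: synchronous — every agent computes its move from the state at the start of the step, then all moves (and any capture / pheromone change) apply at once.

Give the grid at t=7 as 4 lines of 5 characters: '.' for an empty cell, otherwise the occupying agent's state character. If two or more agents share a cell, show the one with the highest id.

t=1: a0@(0,1):A a1@(2,3):B a2@(0,2):A a3@(0,3):B
t=2: a0@(0,1):A a1@(2,3):B a2@(0,2):A a3@(0,0):B
t=3: a0@(0,1):A a1@(2,3):B a2@(0,2):A a3@(0,3):B
t=4: a0@(0,1):A a1@(2,3):B a2@(0,2):A a3@(0,0):B
t=5: a0@(0,1):A a1@(2,3):B a2@(0,2):A a3@(0,3):B
t=6: a0@(0,1):A a1@(2,3):B a2@(0,2):A a3@(0,0):B
t=7: a0@(0,1):A a1@(2,3):B a2@(0,2):A a3@(0,3):B

.AAB.
.....
...B.
.....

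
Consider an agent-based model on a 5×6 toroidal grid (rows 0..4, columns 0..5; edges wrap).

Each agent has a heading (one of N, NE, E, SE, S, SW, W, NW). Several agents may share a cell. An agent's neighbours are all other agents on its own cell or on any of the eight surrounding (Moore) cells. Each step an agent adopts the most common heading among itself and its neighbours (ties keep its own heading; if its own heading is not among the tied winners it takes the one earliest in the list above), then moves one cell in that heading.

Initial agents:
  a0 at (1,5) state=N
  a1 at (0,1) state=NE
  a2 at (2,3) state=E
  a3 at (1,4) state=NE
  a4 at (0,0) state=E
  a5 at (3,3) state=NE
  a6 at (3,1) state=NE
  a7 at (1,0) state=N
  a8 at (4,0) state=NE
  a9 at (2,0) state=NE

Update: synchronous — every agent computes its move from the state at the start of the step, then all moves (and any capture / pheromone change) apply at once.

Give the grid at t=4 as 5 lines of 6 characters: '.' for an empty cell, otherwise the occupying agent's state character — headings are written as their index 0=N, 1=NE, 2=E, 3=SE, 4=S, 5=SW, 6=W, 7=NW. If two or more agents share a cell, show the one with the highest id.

....1.
0....1
0....0
....10
.1...1

t=1: a0@(0,5):N a1@(4,2):NE a2@(1,4):NE a3@(0,5):NE a4@(4,0):N a5@(2,4):NE a6@(2,2):NE a7@(0,0):N a8@(3,1):NE a9@(1,1):NE
t=2: a0@(4,5):N a1@(3,3):NE a2@(0,5):NE a3@(4,5):N a4@(3,0):N a5@(1,5):NE a6@(1,3):NE a7@(4,0):N a8@(2,2):NE a9@(0,2):NE
t=3: a0@(3,5):N a1@(2,4):NE a2@(4,5):N a3@(3,5):N a4@(2,0):N a5@(0,0):NE a6@(0,4):NE a7@(3,0):N a8@(1,3):NE a9@(4,3):NE
t=4: a0@(2,5):N a1@(1,5):NE a2@(3,5):N a3@(2,5):N a4@(1,0):N a5@(4,1):NE a6@(4,5):NE a7@(2,0):N a8@(0,4):NE a9@(3,4):NE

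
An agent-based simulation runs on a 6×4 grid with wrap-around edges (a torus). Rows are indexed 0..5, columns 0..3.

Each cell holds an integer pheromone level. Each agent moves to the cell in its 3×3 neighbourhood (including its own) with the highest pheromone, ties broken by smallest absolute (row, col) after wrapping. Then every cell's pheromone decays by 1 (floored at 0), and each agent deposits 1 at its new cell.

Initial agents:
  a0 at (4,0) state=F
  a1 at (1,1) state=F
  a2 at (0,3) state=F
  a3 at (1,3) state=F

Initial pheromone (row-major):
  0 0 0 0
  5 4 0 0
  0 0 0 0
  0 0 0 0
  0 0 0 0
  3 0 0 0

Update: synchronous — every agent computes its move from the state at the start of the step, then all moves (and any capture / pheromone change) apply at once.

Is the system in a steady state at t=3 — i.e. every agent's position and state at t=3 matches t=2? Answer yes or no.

yes

t=1: a0@(5,0) a1@(1,0) a2@(1,0) a3@(1,0) | pheromone: 0 0 0 0 / 7 3 0 0 / 0 0 0 0 / 0 0 0 0 / 0 0 0 0 / 3 0 0 0
t=2: a0@(5,0) a1@(1,0) a2@(1,0) a3@(1,0) | pheromone: 0 0 0 0 / 9 2 0 0 / 0 0 0 0 / 0 0 0 0 / 0 0 0 0 / 3 0 0 0
t=3: a0@(5,0) a1@(1,0) a2@(1,0) a3@(1,0) | pheromone: 0 0 0 0 / 11 1 0 0 / 0 0 0 0 / 0 0 0 0 / 0 0 0 0 / 3 0 0 0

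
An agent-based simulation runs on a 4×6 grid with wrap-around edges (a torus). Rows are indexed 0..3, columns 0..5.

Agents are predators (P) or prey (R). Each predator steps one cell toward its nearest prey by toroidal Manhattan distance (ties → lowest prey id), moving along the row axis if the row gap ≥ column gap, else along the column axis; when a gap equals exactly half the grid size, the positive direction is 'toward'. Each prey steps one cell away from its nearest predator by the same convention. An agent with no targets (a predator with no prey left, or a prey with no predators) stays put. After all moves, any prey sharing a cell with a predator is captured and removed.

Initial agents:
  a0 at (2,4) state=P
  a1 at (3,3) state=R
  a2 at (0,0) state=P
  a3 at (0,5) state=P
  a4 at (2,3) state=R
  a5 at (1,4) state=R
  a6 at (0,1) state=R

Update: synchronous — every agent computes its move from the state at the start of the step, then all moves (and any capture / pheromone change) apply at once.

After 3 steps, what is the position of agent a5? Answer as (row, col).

(2, 4)

t=1: a0@(2,3):P a1@(0,3):R a2@(0,1):P a3@(1,5):P a4@(2,2):R a5@(0,4):R a6@(0,2):R
t=2: a0@(2,2):P a1@(3,3):R a2@(0,2):P a3@(0,5):P a4@(2,1):R a5@(3,4):R a6@(0,3):R
t=3: a0@(2,1):P a2@(0,3):P a3@(3,5):P a4@(2,0):R a5@(2,4):R a6@(0,4):R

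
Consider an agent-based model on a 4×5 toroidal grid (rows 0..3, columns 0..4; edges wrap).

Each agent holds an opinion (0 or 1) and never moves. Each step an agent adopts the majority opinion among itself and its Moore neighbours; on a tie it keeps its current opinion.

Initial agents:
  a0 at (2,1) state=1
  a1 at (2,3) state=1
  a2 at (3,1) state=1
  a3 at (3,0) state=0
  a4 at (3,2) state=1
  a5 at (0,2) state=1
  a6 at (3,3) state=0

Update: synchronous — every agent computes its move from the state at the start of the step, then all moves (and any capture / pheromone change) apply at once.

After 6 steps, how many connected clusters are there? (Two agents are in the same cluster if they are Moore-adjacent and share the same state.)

t=1: a0@(2,1):1 a1@(2,3):1 a2@(3,1):1 a3@(3,0):1 a4@(3,2):1 a5@(0,2):1 a6@(3,3):1
t=2: (unchanged — steady state)

1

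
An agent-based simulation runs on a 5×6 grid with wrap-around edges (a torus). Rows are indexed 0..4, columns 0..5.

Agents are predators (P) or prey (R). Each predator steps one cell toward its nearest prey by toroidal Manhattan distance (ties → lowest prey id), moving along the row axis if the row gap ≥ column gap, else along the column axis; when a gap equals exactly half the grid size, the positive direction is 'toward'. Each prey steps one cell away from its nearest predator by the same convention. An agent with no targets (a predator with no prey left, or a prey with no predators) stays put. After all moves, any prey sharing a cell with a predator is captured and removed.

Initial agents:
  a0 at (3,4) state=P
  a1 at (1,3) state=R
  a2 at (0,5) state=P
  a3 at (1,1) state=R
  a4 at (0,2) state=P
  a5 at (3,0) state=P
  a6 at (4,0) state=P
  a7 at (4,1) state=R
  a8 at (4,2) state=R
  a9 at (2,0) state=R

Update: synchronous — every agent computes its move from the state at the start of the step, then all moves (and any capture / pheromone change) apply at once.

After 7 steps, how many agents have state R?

1

t=1: a0@(2,4):P a1@(2,3):R a2@(0,4):P a3@(2,1):R a4@(4,2):P a5@(2,0):P a6@(4,1):P a8@(3,2):R a9@(1,0):R
t=2: a0@(2,3):P a1@(2,2):R a2@(1,4):P a3@(2,2):R a4@(3,2):P a5@(2,1):P a6@(3,1):P a8@(2,2):R a9@(0,0):R
t=3: a0@(2,2):P a2@(1,3):P a4@(2,2):P a5@(2,2):P a6@(2,1):P a9@(0,1):R
t=4: a0@(1,2):P a2@(1,2):P a4@(1,2):P a5@(1,2):P a6@(1,1):P a9@(4,1):R
t=5: a0@(0,2):P a2@(0,2):P a4@(0,2):P a5@(0,2):P a6@(0,1):P a9@(3,1):R
t=6: a0@(4,2):P a2@(4,2):P a4@(4,2):P a5@(4,2):P a6@(4,1):P a9@(2,1):R
t=7: a0@(3,2):P a2@(3,2):P a4@(3,2):P a5@(3,2):P a6@(3,1):P a9@(1,1):R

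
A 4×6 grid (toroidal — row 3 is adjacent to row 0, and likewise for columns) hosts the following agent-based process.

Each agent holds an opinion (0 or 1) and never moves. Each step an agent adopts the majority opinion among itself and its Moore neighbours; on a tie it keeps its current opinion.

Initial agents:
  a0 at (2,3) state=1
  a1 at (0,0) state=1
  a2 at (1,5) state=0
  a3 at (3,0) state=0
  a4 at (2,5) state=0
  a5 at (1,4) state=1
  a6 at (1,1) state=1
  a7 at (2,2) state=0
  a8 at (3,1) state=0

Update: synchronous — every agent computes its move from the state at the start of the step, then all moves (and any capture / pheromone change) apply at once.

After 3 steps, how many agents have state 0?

7

t=1: a0@(2,3):1 a1@(0,0):0 a2@(1,5):0 a3@(3,0):0 a4@(2,5):0 a5@(1,4):1 a6@(1,1):1 a7@(2,2):0 a8@(3,1):0
t=2: a0@(2,3):1 a1@(0,0):0 a2@(1,5):0 a3@(3,0):0 a4@(2,5):0 a5@(1,4):1 a6@(1,1):0 a7@(2,2):0 a8@(3,1):0
t=3: (unchanged — steady state)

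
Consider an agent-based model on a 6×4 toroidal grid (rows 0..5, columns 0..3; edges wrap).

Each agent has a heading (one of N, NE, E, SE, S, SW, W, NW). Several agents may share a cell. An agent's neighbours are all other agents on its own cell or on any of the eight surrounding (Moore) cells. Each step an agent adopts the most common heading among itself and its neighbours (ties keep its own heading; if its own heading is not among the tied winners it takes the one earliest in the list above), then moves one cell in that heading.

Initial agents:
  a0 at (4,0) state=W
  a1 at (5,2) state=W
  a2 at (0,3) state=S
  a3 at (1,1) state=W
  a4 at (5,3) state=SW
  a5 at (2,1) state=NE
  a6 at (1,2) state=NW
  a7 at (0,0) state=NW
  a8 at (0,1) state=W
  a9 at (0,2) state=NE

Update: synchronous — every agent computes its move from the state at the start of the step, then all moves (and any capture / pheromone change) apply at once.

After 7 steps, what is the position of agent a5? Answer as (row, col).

t=1: a0@(4,3):W a1@(5,1):W a2@(5,2):NW a3@(1,0):W a4@(5,2):W a5@(1,2):NE a6@(0,3):NE a7@(0,3):W a8@(0,0):W a9@(0,1):W
t=2: a0@(4,2):W a1@(5,0):W a2@(5,1):W a3@(1,3):W a4@(5,1):W a5@(0,3):NE a6@(0,2):W a7@(0,2):W a8@(0,3):W a9@(0,0):W
t=3: a0@(4,1):W a1@(5,3):W a2@(5,0):W a3@(1,2):W a4@(5,0):W a5@(0,2):W a6@(0,1):W a7@(0,1):W a8@(0,2):W a9@(0,3):W
t=4: a0@(4,0):W a1@(5,2):W a2@(5,3):W a3@(1,1):W a4@(5,3):W a5@(0,1):W a6@(0,0):W a7@(0,0):W a8@(0,1):W a9@(0,2):W
t=5: a0@(4,3):W a1@(5,1):W a2@(5,2):W a3@(1,0):W a4@(5,2):W a5@(0,0):W a6@(0,3):W a7@(0,3):W a8@(0,0):W a9@(0,1):W
t=6: a0@(4,2):W a1@(5,0):W a2@(5,1):W a3@(1,3):W a4@(5,1):W a5@(0,3):W a6@(0,2):W a7@(0,2):W a8@(0,3):W a9@(0,0):W
t=7: a0@(4,1):W a1@(5,3):W a2@(5,0):W a3@(1,2):W a4@(5,0):W a5@(0,2):W a6@(0,1):W a7@(0,1):W a8@(0,2):W a9@(0,3):W

(0, 2)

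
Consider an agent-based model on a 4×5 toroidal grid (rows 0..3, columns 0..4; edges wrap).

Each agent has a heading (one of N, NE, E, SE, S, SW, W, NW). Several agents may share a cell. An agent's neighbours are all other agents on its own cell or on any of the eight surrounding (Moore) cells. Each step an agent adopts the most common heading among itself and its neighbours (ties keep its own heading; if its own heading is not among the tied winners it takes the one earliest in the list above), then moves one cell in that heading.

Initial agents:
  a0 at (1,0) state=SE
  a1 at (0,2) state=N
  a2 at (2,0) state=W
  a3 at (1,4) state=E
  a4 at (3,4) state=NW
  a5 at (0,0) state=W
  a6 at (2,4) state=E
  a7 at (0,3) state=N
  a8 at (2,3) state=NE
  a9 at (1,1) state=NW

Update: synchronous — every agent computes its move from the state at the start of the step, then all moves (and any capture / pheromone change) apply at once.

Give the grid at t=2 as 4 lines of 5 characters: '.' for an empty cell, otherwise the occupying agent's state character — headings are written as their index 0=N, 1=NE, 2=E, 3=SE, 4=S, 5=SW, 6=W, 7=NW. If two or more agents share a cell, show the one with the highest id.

t=1: a0@(1,1):E a1@(3,2):N a2@(2,1):E a3@(1,0):E a4@(3,3):W a5@(3,4):NW a6@(2,0):E a7@(3,3):N a8@(2,4):E a9@(1,0):W
t=2: a0@(1,2):E a1@(2,2):N a2@(2,2):E a3@(1,1):E a4@(2,3):N a5@(3,0):E a6@(2,1):E a7@(2,3):N a8@(2,0):E a9@(1,1):E

.....
.22..
2220.
2....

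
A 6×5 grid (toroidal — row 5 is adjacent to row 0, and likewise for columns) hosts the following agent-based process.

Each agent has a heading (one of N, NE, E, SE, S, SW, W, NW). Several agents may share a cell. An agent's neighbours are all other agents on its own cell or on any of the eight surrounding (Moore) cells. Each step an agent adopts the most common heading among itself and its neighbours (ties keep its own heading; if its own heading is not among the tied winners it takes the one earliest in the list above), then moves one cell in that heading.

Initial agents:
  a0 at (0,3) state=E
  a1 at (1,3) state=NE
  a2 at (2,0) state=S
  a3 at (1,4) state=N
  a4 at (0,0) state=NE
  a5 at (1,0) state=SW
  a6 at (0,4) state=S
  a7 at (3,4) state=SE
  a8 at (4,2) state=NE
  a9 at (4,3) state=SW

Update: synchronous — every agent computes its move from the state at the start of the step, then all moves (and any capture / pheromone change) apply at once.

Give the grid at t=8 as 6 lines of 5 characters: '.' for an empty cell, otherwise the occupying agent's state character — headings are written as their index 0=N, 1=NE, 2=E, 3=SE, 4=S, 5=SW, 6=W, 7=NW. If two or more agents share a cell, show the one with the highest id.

..1..
.....
1....
.11..
.111.
.11..

t=1: a0@(0,4):E a1@(0,4):NE a2@(3,0):S a3@(0,0):NE a4@(5,1):NE a5@(2,0):S a6@(5,0):NE a7@(4,0):SE a8@(3,3):NE a9@(5,2):SW
t=2: a0@(5,0):NE a1@(5,0):NE a2@(4,0):S a3@(5,1):NE a4@(4,2):NE a5@(3,0):S a6@(4,1):NE a7@(3,1):NE a8@(2,4):NE a9@(0,1):SW
t=3: a0@(4,1):NE a1@(4,1):NE a2@(3,1):NE a3@(4,2):NE a4@(3,3):NE a5@(2,1):NE a6@(3,2):NE a7@(2,2):NE a8@(1,0):NE a9@(5,2):NE
t=4: a0@(3,2):NE a1@(3,2):NE a2@(2,2):NE a3@(3,3):NE a4@(2,4):NE a5@(1,2):NE a6@(2,3):NE a7@(1,3):NE a8@(0,1):NE a9@(4,3):NE
t=5: a0@(2,3):NE a1@(2,3):NE a2@(1,3):NE a3@(2,4):NE a4@(1,0):NE a5@(0,3):NE a6@(1,4):NE a7@(0,4):NE a8@(5,2):NE a9@(3,4):NE
t=6: a0@(1,4):NE a1@(1,4):NE a2@(0,4):NE a3@(1,0):NE a4@(0,1):NE a5@(5,4):NE a6@(0,0):NE a7@(5,0):NE a8@(4,3):NE a9@(2,0):NE
t=7: a0@(0,0):NE a1@(0,0):NE a2@(5,0):NE a3@(0,1):NE a4@(5,2):NE a5@(4,0):NE a6@(5,1):NE a7@(4,1):NE a8@(3,4):NE a9@(1,1):NE
t=8: a0@(5,1):NE a1@(5,1):NE a2@(4,1):NE a3@(5,2):NE a4@(4,3):NE a5@(3,1):NE a6@(4,2):NE a7@(3,2):NE a8@(2,0):NE a9@(0,2):NE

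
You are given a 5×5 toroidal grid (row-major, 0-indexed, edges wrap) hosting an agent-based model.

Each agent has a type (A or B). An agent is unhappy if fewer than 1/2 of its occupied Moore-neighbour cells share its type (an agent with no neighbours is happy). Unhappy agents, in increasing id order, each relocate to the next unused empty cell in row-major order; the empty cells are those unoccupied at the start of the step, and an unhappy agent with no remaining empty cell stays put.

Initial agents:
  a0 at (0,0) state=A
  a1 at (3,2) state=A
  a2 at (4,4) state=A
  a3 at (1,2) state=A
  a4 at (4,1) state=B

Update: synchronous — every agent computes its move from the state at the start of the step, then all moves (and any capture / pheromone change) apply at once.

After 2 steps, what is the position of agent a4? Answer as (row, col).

t=1: a0@(0,0):A a1@(0,1):A a2@(4,4):A a3@(1,2):A a4@(0,2):B
t=2: a0@(0,0):A a1@(0,1):A a2@(4,4):A a3@(1,2):A a4@(0,3):B

(0, 3)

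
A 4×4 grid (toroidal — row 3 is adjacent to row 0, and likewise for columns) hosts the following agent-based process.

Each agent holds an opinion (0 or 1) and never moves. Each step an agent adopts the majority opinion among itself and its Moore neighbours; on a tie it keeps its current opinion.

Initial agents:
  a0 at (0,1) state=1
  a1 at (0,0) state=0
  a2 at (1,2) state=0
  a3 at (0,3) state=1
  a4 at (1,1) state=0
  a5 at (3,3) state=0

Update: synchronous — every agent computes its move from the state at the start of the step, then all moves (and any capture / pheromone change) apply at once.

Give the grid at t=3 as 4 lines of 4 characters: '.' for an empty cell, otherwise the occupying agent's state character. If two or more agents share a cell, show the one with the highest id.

00.0
.00.
....
...0

t=1: a0@(0,1):0 a1@(0,0):0 a2@(1,2):0 a3@(0,3):0 a4@(1,1):0 a5@(3,3):0
t=2: (unchanged — steady state)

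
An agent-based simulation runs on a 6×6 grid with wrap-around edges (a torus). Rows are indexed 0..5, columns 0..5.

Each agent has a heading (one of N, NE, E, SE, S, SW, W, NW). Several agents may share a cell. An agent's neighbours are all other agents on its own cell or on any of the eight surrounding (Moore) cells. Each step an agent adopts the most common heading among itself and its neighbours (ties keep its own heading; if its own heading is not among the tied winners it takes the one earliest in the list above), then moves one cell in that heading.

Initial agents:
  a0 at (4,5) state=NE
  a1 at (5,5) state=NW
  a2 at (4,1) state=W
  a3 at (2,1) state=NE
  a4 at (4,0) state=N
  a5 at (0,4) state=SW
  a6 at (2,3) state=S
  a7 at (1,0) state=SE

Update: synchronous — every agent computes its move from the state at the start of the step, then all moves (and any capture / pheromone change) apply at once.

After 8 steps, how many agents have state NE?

t=1: a0@(3,0):NE a1@(4,4):NW a2@(4,0):W a3@(1,2):NE a4@(3,0):N a5@(1,3):SW a6@(3,3):S a7@(2,1):SE
t=2: a0@(2,1):NE a1@(3,3):NW a2@(4,5):W a3@(0,3):NE a4@(2,0):N a5@(2,2):SW a6@(4,3):S a7@(1,2):NE
t=3: a0@(1,2):NE a1@(2,2):NW a2@(4,4):W a3@(5,4):NE a4@(1,0):N a5@(1,3):NE a6@(5,3):S a7@(0,3):NE
t=4: a0@(0,3):NE a1@(1,3):NE a2@(4,3):W a3@(4,5):NE a4@(0,0):N a5@(0,4):NE a6@(4,4):NE a7@(5,4):NE
t=5: a0@(5,4):NE a1@(0,4):NE a2@(3,4):NE a3@(3,0):NE a4@(5,0):N a5@(5,5):NE a6@(3,5):NE a7@(4,5):NE
t=6: a0@(4,5):NE a1@(5,5):NE a2@(2,5):NE a3@(2,1):NE a4@(4,1):NE a5@(4,0):NE a6@(2,0):NE a7@(3,0):NE
t=7: a0@(3,0):NE a1@(4,0):NE a2@(1,0):NE a3@(1,2):NE a4@(3,2):NE a5@(3,1):NE a6@(1,1):NE a7@(2,1):NE
t=8: a0@(2,1):NE a1@(3,1):NE a2@(0,1):NE a3@(0,3):NE a4@(2,3):NE a5@(2,2):NE a6@(0,2):NE a7@(1,2):NE

8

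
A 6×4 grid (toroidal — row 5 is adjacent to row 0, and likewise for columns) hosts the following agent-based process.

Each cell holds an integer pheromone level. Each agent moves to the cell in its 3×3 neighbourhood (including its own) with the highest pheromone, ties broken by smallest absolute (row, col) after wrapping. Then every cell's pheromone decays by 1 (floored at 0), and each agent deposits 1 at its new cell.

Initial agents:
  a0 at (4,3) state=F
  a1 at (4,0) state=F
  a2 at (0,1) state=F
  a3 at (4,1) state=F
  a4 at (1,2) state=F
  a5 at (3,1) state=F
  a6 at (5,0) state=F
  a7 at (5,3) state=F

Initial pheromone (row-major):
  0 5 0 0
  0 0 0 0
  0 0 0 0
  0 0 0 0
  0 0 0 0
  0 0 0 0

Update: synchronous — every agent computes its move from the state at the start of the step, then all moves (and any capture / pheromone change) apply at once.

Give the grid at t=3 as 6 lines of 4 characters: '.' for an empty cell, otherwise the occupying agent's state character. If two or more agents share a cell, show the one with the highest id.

t=1: a0@(3,0) a1@(3,0) a2@(0,1) a3@(3,0) a4@(0,1) a5@(2,0) a6@(0,1) a7@(0,0) | pheromone: 1 7 0 0 / 0 0 0 0 / 1 0 0 0 / 3 0 0 0 / 0 0 0 0 / 0 0 0 0
t=2: a0@(3,0) a1@(3,0) a2@(0,1) a3@(3,0) a4@(0,1) a5@(3,0) a6@(0,1) a7@(0,1) | pheromone: 0 10 0 0 / 0 0 0 0 / 0 0 0 0 / 6 0 0 0 / 0 0 0 0 / 0 0 0 0
t=3: a0@(3,0) a1@(3,0) a2@(0,1) a3@(3,0) a4@(0,1) a5@(3,0) a6@(0,1) a7@(0,1) | pheromone: 0 13 0 0 / 0 0 0 0 / 0 0 0 0 / 9 0 0 0 / 0 0 0 0 / 0 0 0 0

.F..
....
....
F...
....
....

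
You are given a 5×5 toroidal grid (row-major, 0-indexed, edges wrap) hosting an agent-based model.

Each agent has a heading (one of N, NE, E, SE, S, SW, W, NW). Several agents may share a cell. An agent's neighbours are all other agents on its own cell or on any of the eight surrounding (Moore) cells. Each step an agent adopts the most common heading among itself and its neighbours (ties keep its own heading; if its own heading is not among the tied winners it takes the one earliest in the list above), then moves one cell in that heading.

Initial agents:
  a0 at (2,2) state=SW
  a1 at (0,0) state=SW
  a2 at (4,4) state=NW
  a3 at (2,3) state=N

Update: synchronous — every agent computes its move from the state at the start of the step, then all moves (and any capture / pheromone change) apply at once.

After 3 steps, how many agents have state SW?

t=1: a0@(3,1):SW a1@(1,4):SW a2@(3,3):NW a3@(1,3):N
t=2: a0@(4,0):SW a1@(2,3):SW a2@(2,2):NW a3@(0,3):N
t=3: a0@(0,4):SW a1@(3,2):SW a2@(1,1):NW a3@(4,3):N

2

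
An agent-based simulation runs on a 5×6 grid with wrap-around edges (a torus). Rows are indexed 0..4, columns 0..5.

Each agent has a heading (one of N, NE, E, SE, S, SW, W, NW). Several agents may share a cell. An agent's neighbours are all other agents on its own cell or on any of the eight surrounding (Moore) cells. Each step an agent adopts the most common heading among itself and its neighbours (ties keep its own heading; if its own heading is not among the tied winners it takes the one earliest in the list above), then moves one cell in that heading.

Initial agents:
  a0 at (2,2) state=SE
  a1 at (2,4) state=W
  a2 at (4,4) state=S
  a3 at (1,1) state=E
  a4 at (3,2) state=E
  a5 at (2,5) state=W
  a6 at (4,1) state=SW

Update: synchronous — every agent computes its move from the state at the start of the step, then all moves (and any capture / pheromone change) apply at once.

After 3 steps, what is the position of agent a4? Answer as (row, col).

t=1: a0@(2,3):E a1@(2,3):W a2@(0,4):S a3@(1,2):E a4@(3,3):E a5@(2,4):W a6@(0,0):SW
t=2: a0@(2,4):E a1@(2,4):E a2@(1,4):S a3@(1,3):E a4@(3,4):E a5@(2,3):W a6@(1,5):SW
t=3: a0@(2,5):E a1@(2,5):E a2@(1,5):E a3@(1,4):E a4@(3,5):E a5@(2,4):E a6@(1,0):E

(3, 5)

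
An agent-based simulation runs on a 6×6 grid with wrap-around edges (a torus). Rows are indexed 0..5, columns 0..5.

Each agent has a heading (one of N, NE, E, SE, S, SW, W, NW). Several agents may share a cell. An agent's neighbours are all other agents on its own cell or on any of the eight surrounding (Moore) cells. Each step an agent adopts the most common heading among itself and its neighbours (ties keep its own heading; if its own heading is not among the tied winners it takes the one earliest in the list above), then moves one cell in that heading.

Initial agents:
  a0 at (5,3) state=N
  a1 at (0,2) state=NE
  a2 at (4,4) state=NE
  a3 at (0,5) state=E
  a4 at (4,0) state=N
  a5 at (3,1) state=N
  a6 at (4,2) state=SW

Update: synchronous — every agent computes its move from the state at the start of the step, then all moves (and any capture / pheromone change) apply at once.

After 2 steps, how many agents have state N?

t=1: a0@(4,4):NE a1@(5,3):NE a2@(3,5):NE a3@(0,0):E a4@(3,0):N a5@(2,1):N a6@(3,2):N
t=2: a0@(3,5):NE a1@(4,4):NE a2@(2,0):NE a3@(0,1):E a4@(2,0):N a5@(1,1):N a6@(2,2):N

3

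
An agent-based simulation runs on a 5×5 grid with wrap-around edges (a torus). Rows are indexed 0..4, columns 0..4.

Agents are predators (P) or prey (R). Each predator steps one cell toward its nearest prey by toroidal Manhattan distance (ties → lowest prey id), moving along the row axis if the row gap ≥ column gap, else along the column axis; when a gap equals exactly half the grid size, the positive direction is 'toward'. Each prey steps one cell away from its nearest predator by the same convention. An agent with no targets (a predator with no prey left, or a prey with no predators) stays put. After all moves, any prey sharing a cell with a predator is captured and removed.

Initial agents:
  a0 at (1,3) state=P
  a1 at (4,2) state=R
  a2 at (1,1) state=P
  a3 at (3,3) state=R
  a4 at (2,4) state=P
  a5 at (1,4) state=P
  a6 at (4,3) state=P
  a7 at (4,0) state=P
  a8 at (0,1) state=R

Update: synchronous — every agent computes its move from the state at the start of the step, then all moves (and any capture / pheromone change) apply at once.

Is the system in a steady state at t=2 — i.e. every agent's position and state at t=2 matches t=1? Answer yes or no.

t=1: a0@(2,3):P a2@(0,1):P a4@(3,4):P a5@(2,4):P a6@(4,2):P a7@(4,1):P
t=2: (unchanged — steady state)

yes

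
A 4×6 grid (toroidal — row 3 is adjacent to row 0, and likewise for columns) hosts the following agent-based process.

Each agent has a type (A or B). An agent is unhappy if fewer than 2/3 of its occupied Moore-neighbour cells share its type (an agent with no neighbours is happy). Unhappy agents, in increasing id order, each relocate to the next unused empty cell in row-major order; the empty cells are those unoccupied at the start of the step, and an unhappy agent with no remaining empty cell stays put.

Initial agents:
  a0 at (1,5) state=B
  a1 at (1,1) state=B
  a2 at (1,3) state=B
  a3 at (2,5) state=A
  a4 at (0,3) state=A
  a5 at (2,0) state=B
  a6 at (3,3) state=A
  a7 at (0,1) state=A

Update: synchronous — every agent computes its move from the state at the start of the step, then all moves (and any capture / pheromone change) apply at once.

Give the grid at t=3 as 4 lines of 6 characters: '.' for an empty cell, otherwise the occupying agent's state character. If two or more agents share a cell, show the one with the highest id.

BBB.AB
A..A..
..A...
......

t=1: a0@(0,0):B a1@(0,2):B a2@(0,4):B a3@(0,5):A a4@(1,0):A a5@(2,0):B a6@(3,3):A a7@(1,2):A
t=2: a0@(0,1):B a1@(0,3):B a2@(1,1):B a3@(1,3):A a4@(1,4):A a5@(1,5):B a6@(2,1):A a7@(2,2):A
t=3: a0@(0,1):B a1@(0,0):B a2@(0,2):B a3@(1,3):A a4@(0,4):A a5@(0,5):B a6@(1,0):A a7@(2,2):A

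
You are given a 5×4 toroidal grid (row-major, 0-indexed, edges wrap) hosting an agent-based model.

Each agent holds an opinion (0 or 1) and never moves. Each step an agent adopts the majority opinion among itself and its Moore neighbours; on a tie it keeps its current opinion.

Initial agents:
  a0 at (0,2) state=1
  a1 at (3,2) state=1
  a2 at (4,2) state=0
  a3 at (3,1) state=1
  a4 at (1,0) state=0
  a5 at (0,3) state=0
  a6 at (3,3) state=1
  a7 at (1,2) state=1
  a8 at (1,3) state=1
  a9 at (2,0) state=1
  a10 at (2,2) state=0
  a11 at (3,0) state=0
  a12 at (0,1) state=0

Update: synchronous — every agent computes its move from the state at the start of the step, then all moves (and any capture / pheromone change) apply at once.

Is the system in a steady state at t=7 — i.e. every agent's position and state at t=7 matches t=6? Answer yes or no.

yes

t=1: a0@(0,2):1 a1@(3,2):1 a2@(4,2):1 a3@(3,1):1 a4@(1,0):0 a5@(0,3):0 a6@(3,3):1 a7@(1,2):1 a8@(1,3):1 a9@(2,0):1 a10@(2,2):1 a11@(3,0):1 a12@(0,1):0
t=2: a0@(0,2):1 a1@(3,2):1 a2@(4,2):1 a3@(3,1):1 a4@(1,0):0 a5@(0,3):1 a6@(3,3):1 a7@(1,2):1 a8@(1,3):1 a9@(2,0):1 a10@(2,2):1 a11@(3,0):1 a12@(0,1):1
t=3: a0@(0,2):1 a1@(3,2):1 a2@(4,2):1 a3@(3,1):1 a4@(1,0):1 a5@(0,3):1 a6@(3,3):1 a7@(1,2):1 a8@(1,3):1 a9@(2,0):1 a10@(2,2):1 a11@(3,0):1 a12@(0,1):1
t=4: (unchanged — steady state)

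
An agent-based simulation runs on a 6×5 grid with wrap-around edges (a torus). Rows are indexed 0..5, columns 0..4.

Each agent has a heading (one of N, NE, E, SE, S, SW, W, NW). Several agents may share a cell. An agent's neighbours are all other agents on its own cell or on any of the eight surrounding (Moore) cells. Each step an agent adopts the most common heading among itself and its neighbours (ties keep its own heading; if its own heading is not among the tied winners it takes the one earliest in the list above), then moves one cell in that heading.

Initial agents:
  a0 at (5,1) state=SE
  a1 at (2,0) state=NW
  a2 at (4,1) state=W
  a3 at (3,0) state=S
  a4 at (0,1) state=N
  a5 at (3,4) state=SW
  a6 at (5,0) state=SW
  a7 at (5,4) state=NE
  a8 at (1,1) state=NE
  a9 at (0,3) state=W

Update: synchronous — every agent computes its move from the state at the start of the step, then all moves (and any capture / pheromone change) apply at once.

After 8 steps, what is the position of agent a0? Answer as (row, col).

(5, 4)

t=1: a0@(0,2):SE a1@(1,4):NW a2@(4,0):W a3@(4,0):S a4@(5,1):N a5@(4,3):SW a6@(0,4):SW a7@(4,0):NE a8@(0,2):NE a9@(0,2):W
t=2: a0@(1,3):SE a1@(0,3):NW a2@(4,4):W a3@(5,0):S a4@(4,2):NE a5@(5,2):SW a6@(1,3):SW a7@(3,1):NE a8@(5,3):NE a9@(0,1):W
t=3: a0@(2,4):SE a1@(1,2):SW a2@(4,3):W a3@(5,4):W a4@(3,3):NE a5@(4,3):NE a6@(2,2):SW a7@(2,2):NE a8@(4,4):NE a9@(0,0):W
t=4: a0@(3,0):SE a1@(2,1):SW a2@(3,4):NE a3@(5,3):W a4@(2,4):NE a5@(3,4):NE a6@(3,1):SW a7@(1,3):NE a8@(3,0):NE a9@(0,4):W
t=5: a0@(2,1):NE a1@(3,0):SW a2@(2,0):NE a3@(5,2):W a4@(1,0):NE a5@(2,0):NE a6@(4,0):SW a7@(0,4):NE a8@(2,1):NE a9@(0,3):W
t=6: a0@(1,2):NE a1@(2,1):NE a2@(1,1):NE a3@(5,1):W a4@(0,1):NE a5@(1,1):NE a6@(5,4):SW a7@(5,0):NE a8@(1,2):NE a9@(0,2):W
t=7: a0@(0,3):NE a1@(1,2):NE a2@(0,2):NE a3@(5,0):W a4@(5,2):NE a5@(0,2):NE a6@(0,3):SW a7@(4,1):NE a8@(0,3):NE a9@(5,3):NE
t=8: a0@(5,4):NE a1@(0,3):NE a2@(5,3):NE a3@(5,4):W a4@(4,3):NE a5@(5,3):NE a6@(5,4):NE a7@(3,2):NE a8@(5,4):NE a9@(4,4):NE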